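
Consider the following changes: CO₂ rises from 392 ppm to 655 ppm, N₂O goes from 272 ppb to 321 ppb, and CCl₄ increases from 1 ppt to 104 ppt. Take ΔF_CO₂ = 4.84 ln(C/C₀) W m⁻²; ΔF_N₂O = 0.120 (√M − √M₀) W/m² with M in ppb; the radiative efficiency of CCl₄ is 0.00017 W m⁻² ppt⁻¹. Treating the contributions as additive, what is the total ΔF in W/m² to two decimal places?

CO₂: 4.84 × ln(655/392) = 4.84 × ln(1.67092) = 4.84 × 0.51337 = 2.4847 W/m².
N₂O: 0.120 × (√321 − √272) = 0.120 × (17.9165 − 16.4924) = 0.120 × 1.4241 = 0.1709 W/m².
CCl₄: ΔF = 0.00017 × (104 − 1) = 0.00017 × 103 = 0.0175 W/m².
Total ΔF = 2.4847 + 0.1709 + 0.0175 = 2.6731 W/m².

ΔF = 2.67 W/m²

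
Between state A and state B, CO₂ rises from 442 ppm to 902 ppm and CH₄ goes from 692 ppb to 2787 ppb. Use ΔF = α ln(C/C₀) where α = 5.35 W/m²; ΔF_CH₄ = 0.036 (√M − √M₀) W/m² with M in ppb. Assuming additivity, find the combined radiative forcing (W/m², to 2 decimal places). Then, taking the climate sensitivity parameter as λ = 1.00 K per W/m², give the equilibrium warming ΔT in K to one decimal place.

CO₂: 5.35 × ln(902/442) = 5.35 × ln(2.04072) = 5.35 × 0.71330 = 3.8162 W/m².
CH₄: 0.036 × (√2787 − √692) = 0.036 × (52.7920 − 26.3059) = 0.036 × 26.4861 = 0.9535 W/m².
Total ΔF = 3.8162 + 0.9535 = 4.7697 W/m².
ΔT = λ ΔF = 1.00 × 4.77 = 4.7700 K.

ΔF = 4.77 W/m²; ΔT = 4.8 K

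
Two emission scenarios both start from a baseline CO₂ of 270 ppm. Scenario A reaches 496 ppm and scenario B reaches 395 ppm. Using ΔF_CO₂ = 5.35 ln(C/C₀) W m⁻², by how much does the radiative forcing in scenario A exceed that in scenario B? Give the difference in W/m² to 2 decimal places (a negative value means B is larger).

ΔF_A − ΔF_B = 1.22 W/m²

ΔF_A = 5.35 ln(496/270) = 5.35 × 0.60815 = 3.2536 W/m².
ΔF_B = 5.35 ln(395/270) = 5.35 × 0.38046 = 2.0355 W/m².
Difference: 3.2536 − 2.0355 = 1.2181 W/m².
(Equivalently, ΔF_A − ΔF_B = 5.35 ln(496/395) = 5.35 × 0.22769 = 1.2181 W/m².)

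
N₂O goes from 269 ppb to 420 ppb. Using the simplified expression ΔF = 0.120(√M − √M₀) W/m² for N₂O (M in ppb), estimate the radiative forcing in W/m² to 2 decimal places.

N₂O: 0.120 × (√420 − √269) = 0.120 × (20.4939 − 16.4012) = 0.120 × 4.0927 = 0.4911 W/m².

ΔF = 0.49 W/m²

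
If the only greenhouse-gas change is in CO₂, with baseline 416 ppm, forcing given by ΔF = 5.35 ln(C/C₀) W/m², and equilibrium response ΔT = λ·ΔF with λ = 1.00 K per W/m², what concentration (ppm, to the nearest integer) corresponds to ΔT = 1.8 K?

C ≈ 582 ppm

Required forcing: ΔF = ΔT/λ = 1.8/1.00 = 1.8000 W/m².
Then ln(C/416) = ΔF/5.35 = 1.8000/5.35 = 0.33645.
So C = 416 × e^0.33645 = 416 × 1.39997 = 582.39 ppm.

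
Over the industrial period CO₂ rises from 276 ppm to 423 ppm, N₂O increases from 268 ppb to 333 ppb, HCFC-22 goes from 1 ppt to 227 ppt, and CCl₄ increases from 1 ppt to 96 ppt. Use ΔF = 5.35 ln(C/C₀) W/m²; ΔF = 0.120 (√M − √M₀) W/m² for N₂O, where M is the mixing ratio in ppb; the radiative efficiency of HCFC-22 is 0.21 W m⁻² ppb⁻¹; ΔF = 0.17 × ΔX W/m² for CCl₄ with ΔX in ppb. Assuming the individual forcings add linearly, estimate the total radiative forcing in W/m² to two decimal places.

ΔF = 2.57 W/m²

CO₂: 5.35 × ln(423/276) = 5.35 × ln(1.53261) = 5.35 × 0.42697 = 2.2843 W/m².
N₂O: 0.120 × (√333 − √268) = 0.120 × (18.2483 − 16.3707) = 0.120 × 1.8776 = 0.2253 W/m².
HCFC-22: Δ = 227 − 1 = 226 ppt = 0.226 ppb; ΔF = 0.21 × 0.226 = 0.0475 W/m².
CCl₄: Δ = 96 − 1 = 95 ppt = 0.095 ppb; ΔF = 0.17 × 0.095 = 0.0162 W/m².
Total ΔF = 2.2843 + 0.2253 + 0.0475 + 0.0162 = 2.5733 W/m².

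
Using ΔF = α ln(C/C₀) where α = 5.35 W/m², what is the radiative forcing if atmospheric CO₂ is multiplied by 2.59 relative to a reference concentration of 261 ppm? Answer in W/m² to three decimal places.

ΔF = 5.35 × ln(2.59) = 5.35 × 0.95166 = 5.0914 W/m².

ΔF = 5.091 W/m²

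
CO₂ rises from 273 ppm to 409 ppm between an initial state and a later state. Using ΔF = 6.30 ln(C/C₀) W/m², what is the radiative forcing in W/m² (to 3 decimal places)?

CO₂: 6.30 × ln(409/273) = 6.30 × ln(1.49817) = 6.30 × 0.40424 = 2.5467 W/m².

ΔF = 2.547 W/m²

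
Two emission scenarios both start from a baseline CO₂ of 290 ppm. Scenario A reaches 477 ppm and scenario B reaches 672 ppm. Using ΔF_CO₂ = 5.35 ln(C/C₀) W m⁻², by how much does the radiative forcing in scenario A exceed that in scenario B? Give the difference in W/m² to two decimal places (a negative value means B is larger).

ΔF_A = 5.35 ln(477/290) = 5.35 × 0.49764 = 2.6624 W/m².
ΔF_B = 5.35 ln(672/290) = 5.35 × 0.84038 = 4.4960 W/m².
Difference: 2.6624 − 4.4960 = -1.8336 W/m².

ΔF_A − ΔF_B = -1.83 W/m²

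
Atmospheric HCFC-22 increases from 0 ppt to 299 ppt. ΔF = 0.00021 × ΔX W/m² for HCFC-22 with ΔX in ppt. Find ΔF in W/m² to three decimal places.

HCFC-22: ΔF = 0.00021 × (299 − 0) = 0.00021 × 299 = 0.0628 W/m².

ΔF = 0.063 W/m²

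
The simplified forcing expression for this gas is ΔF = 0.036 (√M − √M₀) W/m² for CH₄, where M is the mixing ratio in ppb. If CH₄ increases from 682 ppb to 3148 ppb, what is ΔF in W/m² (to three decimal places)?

CH₄: 0.036 × (√3148 − √682) = 0.036 × (56.1070 − 26.1151) = 0.036 × 29.9919 = 1.0797 W/m².

ΔF = 1.080 W/m²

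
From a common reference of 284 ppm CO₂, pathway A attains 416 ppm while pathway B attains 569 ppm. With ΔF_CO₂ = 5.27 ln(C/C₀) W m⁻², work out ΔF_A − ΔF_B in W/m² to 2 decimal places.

ΔF_A − ΔF_B = -1.65 W/m²

ΔF_A = 5.27 ln(416/284) = 5.27 × 0.38171 = 2.0116 W/m².
ΔF_B = 5.27 ln(569/284) = 5.27 × 0.69491 = 3.6622 W/m².
Difference: 2.0116 − 3.6622 = -1.6506 W/m².
(Equivalently, ΔF_A − ΔF_B = 5.27 ln(416/569) = 5.27 × -0.31320 = -1.6506 W/m².)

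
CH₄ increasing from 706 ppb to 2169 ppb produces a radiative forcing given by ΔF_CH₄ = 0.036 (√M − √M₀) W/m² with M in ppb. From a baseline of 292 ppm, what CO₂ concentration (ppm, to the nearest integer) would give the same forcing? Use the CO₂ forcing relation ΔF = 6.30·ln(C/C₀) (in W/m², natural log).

C ≈ 327 ppm

CH₄ forcing: 0.036 × (√2169 − √706) = 0.036 × (46.5725 − 26.5707) = 0.036 × 20.0018 = 0.72006 W/m².
Set 6.30 ln(C/292) = 0.72006: ln(C/292) = 0.72006/6.30 = 0.11430, so C = 292 × e^0.11430 = 292 × 1.12109 = 327.36 ppm.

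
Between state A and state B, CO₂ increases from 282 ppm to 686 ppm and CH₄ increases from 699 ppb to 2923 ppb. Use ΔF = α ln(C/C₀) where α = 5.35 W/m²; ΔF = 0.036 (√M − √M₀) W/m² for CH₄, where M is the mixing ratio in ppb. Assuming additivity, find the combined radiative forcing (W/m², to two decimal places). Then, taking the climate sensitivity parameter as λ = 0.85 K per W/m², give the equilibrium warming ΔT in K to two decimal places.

CO₂: 5.35 × ln(686/282) = 5.35 × ln(2.43262) = 5.35 × 0.88897 = 4.7560 W/m².
CH₄: 0.036 × (√2923 − √699) = 0.036 × (54.0648 − 26.4386) = 0.036 × 27.6262 = 0.9945 W/m².
Total ΔF = 4.7560 + 0.9945 = 5.7505 W/m².
ΔT = λ ΔF = 0.85 × 5.75 = 4.8875 K.

ΔF = 5.75 W/m²; ΔT = 4.89 K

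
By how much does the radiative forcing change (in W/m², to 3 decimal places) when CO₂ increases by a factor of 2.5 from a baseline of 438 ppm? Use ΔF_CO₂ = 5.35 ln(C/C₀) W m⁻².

ΔF = 4.902 W/m²

Because the forcing depends only on the ratio C/C₀, the initial concentration does not enter.
ΔF = 5.35 × ln(2.5) = 5.35 × 0.91629 = 4.9022 W/m².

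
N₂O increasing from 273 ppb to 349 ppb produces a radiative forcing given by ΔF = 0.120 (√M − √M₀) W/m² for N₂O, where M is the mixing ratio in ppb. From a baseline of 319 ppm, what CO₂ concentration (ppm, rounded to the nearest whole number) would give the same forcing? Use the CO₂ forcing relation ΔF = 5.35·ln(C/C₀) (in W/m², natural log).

N₂O forcing: 0.120 × (√349 − √273) = 0.120 × (18.6815 − 16.5227) = 0.120 × 2.1588 = 0.25906 W/m².
Set 5.35 ln(C/319) = 0.25906: ln(C/319) = 0.25906/5.35 = 0.04842, so C = 319 × e^0.04842 = 319 × 1.04961 = 334.83 ppm.

C ≈ 335 ppm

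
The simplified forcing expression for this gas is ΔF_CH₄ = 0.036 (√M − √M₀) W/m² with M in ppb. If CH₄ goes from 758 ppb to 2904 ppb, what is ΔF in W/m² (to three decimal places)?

ΔF = 0.949 W/m²

CH₄: 0.036 × (√2904 − √758) = 0.036 × (53.8888 − 27.5318) = 0.036 × 26.3570 = 0.9489 W/m².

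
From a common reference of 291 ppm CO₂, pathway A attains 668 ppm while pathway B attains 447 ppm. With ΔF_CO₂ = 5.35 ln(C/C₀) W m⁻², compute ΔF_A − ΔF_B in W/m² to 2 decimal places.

ΔF_A − ΔF_B = 2.15 W/m²

ΔF_A = 5.35 ln(668/291) = 5.35 × 0.83096 = 4.4456 W/m².
ΔF_B = 5.35 ln(447/291) = 5.35 × 0.42924 = 2.2964 W/m².
Difference: 4.4456 − 2.2964 = 2.1492 W/m².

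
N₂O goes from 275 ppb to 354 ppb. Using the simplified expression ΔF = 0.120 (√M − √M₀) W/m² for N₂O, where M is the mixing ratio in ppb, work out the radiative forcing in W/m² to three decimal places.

N₂O: 0.120 × (√354 − √275) = 0.120 × (18.8149 − 16.5831) = 0.120 × 2.2318 = 0.2678 W/m².

ΔF = 0.268 W/m²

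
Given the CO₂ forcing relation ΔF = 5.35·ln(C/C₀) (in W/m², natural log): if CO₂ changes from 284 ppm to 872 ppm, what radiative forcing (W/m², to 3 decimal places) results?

CO₂ absorption bands are partially saturated, so forcing scales with the logarithm of the concentration ratio.
CO₂: 5.35 × ln(872/284) = 5.35 × ln(3.07042) = 5.35 × 1.12181 = 6.0017 W/m².

ΔF = 6.002 W/m²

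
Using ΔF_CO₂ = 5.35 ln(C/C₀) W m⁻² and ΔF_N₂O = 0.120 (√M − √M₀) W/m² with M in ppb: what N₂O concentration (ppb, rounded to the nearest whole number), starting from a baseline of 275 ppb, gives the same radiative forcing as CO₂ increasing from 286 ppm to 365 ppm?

M ≈ 754 ppb

CO₂ forcing: 5.35 × ln(365/286) = 5.35 × 0.243906 = 1.30490 W/m².
Set 0.120(√M − √275) = 1.30490: √M = 1.30490/0.120 + √275 = 10.8742 + 16.5831 = 27.4573.
M = (27.4573)² = 753.90 ppb.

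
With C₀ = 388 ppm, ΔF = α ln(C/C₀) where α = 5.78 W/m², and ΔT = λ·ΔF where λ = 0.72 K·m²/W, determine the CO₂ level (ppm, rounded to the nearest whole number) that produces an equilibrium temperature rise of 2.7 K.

Required forcing: ΔF = ΔT/λ = 2.7/0.72 = 3.7500 W/m².
Then ln(C/388) = ΔF/5.78 = 3.7500/5.78 = 0.64879.
So C = 388 × e^0.64879 = 388 × 1.91322 = 742.33 ppm.

C ≈ 742 ppm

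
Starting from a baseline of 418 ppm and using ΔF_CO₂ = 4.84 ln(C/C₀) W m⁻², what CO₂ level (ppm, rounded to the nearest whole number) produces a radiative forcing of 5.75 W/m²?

C ≈ 1371 ppm

Set 4.84 ln(C/418) = 5.75, so ln(C/418) = 5.75/4.84 = 1.18802.
Then C/418 = e^1.18802 = 3.28058, giving C = 418 × 3.28058 = 1371.28 ppm.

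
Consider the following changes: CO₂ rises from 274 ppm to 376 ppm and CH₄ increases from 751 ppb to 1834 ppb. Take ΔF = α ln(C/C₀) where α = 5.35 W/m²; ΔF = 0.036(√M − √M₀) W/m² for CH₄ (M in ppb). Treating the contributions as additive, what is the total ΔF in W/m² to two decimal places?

ΔF = 2.25 W/m²

CO₂: 5.35 × ln(376/274) = 5.35 × ln(1.37226) = 5.35 × 0.31646 = 1.6931 W/m².
CH₄: 0.036 × (√1834 − √751) = 0.036 × (42.8252 − 27.4044) = 0.036 × 15.4208 = 0.5551 W/m².
Total ΔF = 1.6931 + 0.5551 = 2.2482 W/m².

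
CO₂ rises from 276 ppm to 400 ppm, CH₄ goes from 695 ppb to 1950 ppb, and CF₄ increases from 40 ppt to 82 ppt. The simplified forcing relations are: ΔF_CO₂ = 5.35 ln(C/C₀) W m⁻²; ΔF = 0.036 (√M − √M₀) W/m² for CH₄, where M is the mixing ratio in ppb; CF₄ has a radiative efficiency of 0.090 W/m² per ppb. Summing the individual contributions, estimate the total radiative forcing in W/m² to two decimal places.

ΔF = 2.63 W/m²

CO₂: 5.35 × ln(400/276) = 5.35 × ln(1.44928) = 5.35 × 0.37107 = 1.9852 W/m².
CH₄: 0.036 × (√1950 − √695) = 0.036 × (44.1588 − 26.3629) = 0.036 × 17.7959 = 0.6407 W/m².
CF₄: Δ = 82 − 40 = 42 ppt = 0.042 ppb; ΔF = 0.090 × 0.042 = 0.0038 W/m².
Total ΔF = 1.9852 + 0.6407 + 0.0038 = 2.6297 W/m².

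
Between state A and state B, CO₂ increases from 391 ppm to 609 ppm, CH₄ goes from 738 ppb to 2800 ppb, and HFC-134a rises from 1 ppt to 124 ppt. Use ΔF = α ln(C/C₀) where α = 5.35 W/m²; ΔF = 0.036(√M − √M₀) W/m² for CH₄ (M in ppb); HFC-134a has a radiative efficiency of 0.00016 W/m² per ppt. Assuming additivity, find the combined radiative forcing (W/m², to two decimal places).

ΔF = 3.32 W/m²

CO₂: 5.35 × ln(609/391) = 5.35 × ln(1.55754) = 5.35 × 0.44311 = 2.3706 W/m².
CH₄: 0.036 × (√2800 − √738) = 0.036 × (52.9150 − 27.1662) = 0.036 × 25.7488 = 0.9270 W/m².
HFC-134a: ΔF = 0.00016 × (124 − 1) = 0.00016 × 123 = 0.0197 W/m².
Total ΔF = 2.3706 + 0.9270 + 0.0197 = 3.3173 W/m².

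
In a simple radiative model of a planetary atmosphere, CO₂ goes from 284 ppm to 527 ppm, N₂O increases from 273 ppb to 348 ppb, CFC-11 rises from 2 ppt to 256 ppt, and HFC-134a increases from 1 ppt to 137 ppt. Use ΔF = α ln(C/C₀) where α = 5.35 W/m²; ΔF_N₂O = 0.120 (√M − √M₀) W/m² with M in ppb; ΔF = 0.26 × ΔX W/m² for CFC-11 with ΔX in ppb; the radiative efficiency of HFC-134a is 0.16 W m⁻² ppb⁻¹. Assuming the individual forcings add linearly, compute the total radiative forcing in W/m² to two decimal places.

ΔF = 3.65 W/m²

CO₂: 5.35 × ln(527/284) = 5.35 × ln(1.85563) = 5.35 × 0.61822 = 3.3075 W/m².
N₂O: 0.120 × (√348 − √273) = 0.120 × (18.6548 − 16.5227) = 0.120 × 2.1321 = 0.2559 W/m².
CFC-11: Δ = 256 − 2 = 254 ppt = 0.254 ppb; ΔF = 0.26 × 0.254 = 0.0660 W/m².
HFC-134a: Δ = 137 − 1 = 136 ppt = 0.136 ppb; ΔF = 0.16 × 0.136 = 0.0218 W/m².
Total ΔF = 3.3075 + 0.2559 + 0.0660 + 0.0218 = 3.6512 W/m².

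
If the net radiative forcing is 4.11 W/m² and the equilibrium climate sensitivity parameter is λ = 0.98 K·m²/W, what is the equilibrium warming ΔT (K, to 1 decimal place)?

ΔT = 4.0 K

ΔT = λ ΔF = 0.98 × 4.11 = 4.0278 K.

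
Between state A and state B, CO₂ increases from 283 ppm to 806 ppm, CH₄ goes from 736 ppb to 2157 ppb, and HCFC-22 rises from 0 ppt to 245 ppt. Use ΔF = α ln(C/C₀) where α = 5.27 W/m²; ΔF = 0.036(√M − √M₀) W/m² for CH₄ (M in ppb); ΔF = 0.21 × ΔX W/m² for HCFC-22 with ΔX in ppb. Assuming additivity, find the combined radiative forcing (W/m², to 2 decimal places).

CO₂: 5.27 × ln(806/283) = 5.27 × ln(2.84806) = 5.27 × 1.04664 = 5.5158 W/m².
CH₄: 0.036 × (√2157 − √736) = 0.036 × (46.4435 − 27.1293) = 0.036 × 19.3142 = 0.6953 W/m².
HCFC-22: Δ = 245 − 0 = 245 ppt = 0.245 ppb; ΔF = 0.21 × 0.245 = 0.0515 W/m².
Total ΔF = 5.5158 + 0.6953 + 0.0515 = 6.2626 W/m².

ΔF = 6.26 W/m²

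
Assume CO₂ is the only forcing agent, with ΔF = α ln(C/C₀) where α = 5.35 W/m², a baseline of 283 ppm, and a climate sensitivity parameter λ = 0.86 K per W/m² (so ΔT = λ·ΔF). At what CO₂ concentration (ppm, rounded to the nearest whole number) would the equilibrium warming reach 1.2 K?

C ≈ 367 ppm

Required forcing: ΔF = ΔT/λ = 1.2/0.86 = 1.3953 W/m².
Then ln(C/283) = ΔF/5.35 = 1.3953/5.35 = 0.26080.
So C = 283 × e^0.26080 = 283 × 1.29797 = 367.33 ppm.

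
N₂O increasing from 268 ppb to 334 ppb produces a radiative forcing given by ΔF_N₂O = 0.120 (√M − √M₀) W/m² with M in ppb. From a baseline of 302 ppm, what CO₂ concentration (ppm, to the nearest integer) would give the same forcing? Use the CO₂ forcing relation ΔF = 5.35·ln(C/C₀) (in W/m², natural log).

C ≈ 315 ppm

N₂O forcing: 0.120 × (√334 − √268) = 0.120 × (18.2757 − 16.3707) = 0.120 × 1.9050 = 0.22860 W/m².
Set 5.35 ln(C/302) = 0.22860: ln(C/302) = 0.22860/5.35 = 0.04273, so C = 302 × e^0.04273 = 302 × 1.04366 = 315.19 ppm.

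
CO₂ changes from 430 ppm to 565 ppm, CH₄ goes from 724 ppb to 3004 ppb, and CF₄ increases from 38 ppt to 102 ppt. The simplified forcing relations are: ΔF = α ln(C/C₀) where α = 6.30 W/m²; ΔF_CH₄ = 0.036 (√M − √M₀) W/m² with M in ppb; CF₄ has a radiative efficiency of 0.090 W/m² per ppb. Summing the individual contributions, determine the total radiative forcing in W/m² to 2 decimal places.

CO₂: 6.30 × ln(565/430) = 6.30 × ln(1.31395) = 6.30 × 0.27304 = 1.7202 W/m².
CH₄: 0.036 × (√3004 − √724) = 0.036 × (54.8088 − 26.9072) = 0.036 × 27.9016 = 1.0045 W/m².
CF₄: Δ = 102 − 38 = 64 ppt = 0.064 ppb; ΔF = 0.090 × 0.064 = 0.0058 W/m².
Total ΔF = 1.7202 + 1.0045 + 0.0058 = 2.7305 W/m².

ΔF = 2.73 W/m²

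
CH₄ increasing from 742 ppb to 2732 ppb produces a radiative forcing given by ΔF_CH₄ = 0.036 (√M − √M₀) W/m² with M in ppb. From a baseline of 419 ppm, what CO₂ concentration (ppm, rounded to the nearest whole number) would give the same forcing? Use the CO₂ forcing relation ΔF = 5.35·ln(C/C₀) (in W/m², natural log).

CH₄ forcing: 0.036 × (√2732 − √742) = 0.036 × (52.2685 − 27.2397) = 0.036 × 25.0288 = 0.90104 W/m².
Set 5.35 ln(C/419) = 0.90104: ln(C/419) = 0.90104/5.35 = 0.16842, so C = 419 × e^0.16842 = 419 × 1.18343 = 495.86 ppm.

C ≈ 496 ppm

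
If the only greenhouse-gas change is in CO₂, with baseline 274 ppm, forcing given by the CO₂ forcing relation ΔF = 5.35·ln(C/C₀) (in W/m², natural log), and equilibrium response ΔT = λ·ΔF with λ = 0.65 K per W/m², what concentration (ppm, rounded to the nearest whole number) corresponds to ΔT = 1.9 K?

Required forcing: ΔF = ΔT/λ = 1.9/0.65 = 2.9231 W/m².
Then ln(C/274) = ΔF/5.35 = 2.9231/5.35 = 0.54637.
So C = 274 × e^0.54637 = 274 × 1.72697 = 473.19 ppm.

C ≈ 473 ppm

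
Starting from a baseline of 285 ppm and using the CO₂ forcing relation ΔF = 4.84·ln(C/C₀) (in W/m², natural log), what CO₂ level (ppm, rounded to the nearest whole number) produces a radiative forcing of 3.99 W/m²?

C ≈ 650 ppm

Set 4.84 ln(C/285) = 3.99, so ln(C/285) = 3.99/4.84 = 0.82438.
Then C/285 = e^0.82438 = 2.28047, giving C = 285 × 2.28047 = 649.93 ppm.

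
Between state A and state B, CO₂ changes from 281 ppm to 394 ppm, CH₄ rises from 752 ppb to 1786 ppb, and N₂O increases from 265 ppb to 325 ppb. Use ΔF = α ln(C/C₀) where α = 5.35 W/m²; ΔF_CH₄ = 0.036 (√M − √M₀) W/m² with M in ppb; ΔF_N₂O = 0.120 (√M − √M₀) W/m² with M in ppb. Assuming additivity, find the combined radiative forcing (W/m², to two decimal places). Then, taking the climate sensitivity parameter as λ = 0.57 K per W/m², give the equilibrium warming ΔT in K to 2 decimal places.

ΔF = 2.55 W/m²; ΔT = 1.45 K

CO₂: 5.35 × ln(394/281) = 5.35 × ln(1.40214) = 5.35 × 0.33800 = 1.8083 W/m².
CH₄: 0.036 × (√1786 − √752) = 0.036 × (42.2611 − 27.4226) = 0.036 × 14.8385 = 0.5342 W/m².
N₂O: 0.120 × (√325 − √265) = 0.120 × (18.0278 − 16.2788) = 0.120 × 1.7490 = 0.2099 W/m².
Total ΔF = 1.8083 + 0.5342 + 0.2099 = 2.5524 W/m².
ΔT = λ ΔF = 0.57 × 2.55 = 1.4535 K.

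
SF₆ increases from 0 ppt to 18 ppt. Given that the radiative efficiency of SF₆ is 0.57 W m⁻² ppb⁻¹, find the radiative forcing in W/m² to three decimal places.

ΔF = 0.010 W/m²

SF₆: Δ = 18 − 0 = 18 ppt = 0.018 ppb; ΔF = 0.57 × 0.018 = 0.0103 W/m².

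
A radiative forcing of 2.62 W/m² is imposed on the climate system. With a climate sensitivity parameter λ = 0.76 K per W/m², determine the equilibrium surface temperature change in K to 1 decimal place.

ΔT = λ ΔF = 0.76 × 2.62 = 1.9912 K.

ΔT = 2.0 K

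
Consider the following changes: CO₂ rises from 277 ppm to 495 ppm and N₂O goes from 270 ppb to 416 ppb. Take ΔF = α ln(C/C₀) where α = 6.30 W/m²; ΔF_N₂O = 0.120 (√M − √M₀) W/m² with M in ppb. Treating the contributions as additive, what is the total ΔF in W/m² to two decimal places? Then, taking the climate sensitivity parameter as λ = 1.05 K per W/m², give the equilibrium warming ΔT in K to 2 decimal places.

CO₂: 6.30 × ln(495/277) = 6.30 × ln(1.78700) = 6.30 × 0.58054 = 3.6574 W/m².
N₂O: 0.120 × (√416 − √270) = 0.120 × (20.3961 − 16.4317) = 0.120 × 3.9644 = 0.4757 W/m².
Total ΔF = 3.6574 + 0.4757 = 4.1331 W/m².
ΔT = λ ΔF = 1.05 × 4.13 = 4.3365 K.

ΔF = 4.13 W/m²; ΔT = 4.34 K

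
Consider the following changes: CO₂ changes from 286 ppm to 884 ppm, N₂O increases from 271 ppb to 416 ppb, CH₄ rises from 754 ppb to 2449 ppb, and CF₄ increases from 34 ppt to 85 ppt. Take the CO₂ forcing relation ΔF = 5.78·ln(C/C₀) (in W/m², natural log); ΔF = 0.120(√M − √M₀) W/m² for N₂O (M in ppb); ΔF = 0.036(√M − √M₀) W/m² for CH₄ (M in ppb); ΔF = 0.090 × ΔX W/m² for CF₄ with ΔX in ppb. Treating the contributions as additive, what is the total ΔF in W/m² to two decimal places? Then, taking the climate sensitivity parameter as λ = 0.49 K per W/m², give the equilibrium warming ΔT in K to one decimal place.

ΔF = 7.79 W/m²; ΔT = 3.8 K

CO₂: 5.78 × ln(884/286) = 5.78 × ln(3.09091) = 5.78 × 1.12847 = 6.5226 W/m².
N₂O: 0.120 × (√416 − √271) = 0.120 × (20.3961 − 16.4621) = 0.120 × 3.9340 = 0.4721 W/m².
CH₄: 0.036 × (√2449 − √754) = 0.036 × (49.4874 − 27.4591) = 0.036 × 22.0283 = 0.7930 W/m².
CF₄: Δ = 85 − 34 = 51 ppt = 0.051 ppb; ΔF = 0.090 × 0.051 = 0.0046 W/m².
Total ΔF = 6.5226 + 0.4721 + 0.7930 + 0.0046 = 7.7923 W/m².
ΔT = λ ΔF = 0.49 × 7.79 = 3.8171 K.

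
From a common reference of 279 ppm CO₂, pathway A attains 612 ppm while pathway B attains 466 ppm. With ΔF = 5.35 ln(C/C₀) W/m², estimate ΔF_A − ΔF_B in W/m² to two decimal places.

ΔF_A = 5.35 ln(612/279) = 5.35 × 0.78552 = 4.2025 W/m².
ΔF_B = 5.35 ln(466/279) = 5.35 × 0.51297 = 2.7444 W/m².
Difference: 4.2025 − 2.7444 = 1.4581 W/m².
(Equivalently, ΔF_A − ΔF_B = 5.35 ln(612/466) = 5.35 × 0.27255 = 1.4581 W/m².)

ΔF_A − ΔF_B = 1.46 W/m²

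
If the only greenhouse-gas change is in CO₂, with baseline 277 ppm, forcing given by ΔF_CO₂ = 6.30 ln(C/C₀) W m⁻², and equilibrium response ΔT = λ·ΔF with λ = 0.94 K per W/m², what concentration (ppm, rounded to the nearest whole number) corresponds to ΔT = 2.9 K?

C ≈ 452 ppm

Required forcing: ΔF = ΔT/λ = 2.9/0.94 = 3.0851 W/m².
Then ln(C/277) = ΔF/6.30 = 3.0851/6.30 = 0.48970.
So C = 277 × e^0.48970 = 277 × 1.63183 = 452.02 ppm.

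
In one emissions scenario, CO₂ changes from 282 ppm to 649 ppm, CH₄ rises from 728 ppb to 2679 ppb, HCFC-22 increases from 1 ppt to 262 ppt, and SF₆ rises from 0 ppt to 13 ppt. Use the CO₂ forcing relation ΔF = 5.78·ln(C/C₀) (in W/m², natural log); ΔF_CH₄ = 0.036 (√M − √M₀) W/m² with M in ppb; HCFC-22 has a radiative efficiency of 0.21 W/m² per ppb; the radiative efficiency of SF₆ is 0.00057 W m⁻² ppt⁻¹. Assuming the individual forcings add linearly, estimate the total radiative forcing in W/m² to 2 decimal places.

CO₂: 5.78 × ln(649/282) = 5.78 × ln(2.30142) = 5.78 × 0.83353 = 4.8178 W/m².
CH₄: 0.036 × (√2679 − √728) = 0.036 × (51.7591 − 26.9815) = 0.036 × 24.7776 = 0.8920 W/m².
HCFC-22: Δ = 262 − 1 = 261 ppt = 0.261 ppb; ΔF = 0.21 × 0.261 = 0.0548 W/m².
SF₆: ΔF = 0.00057 × (13 − 0) = 0.00057 × 13 = 0.0074 W/m².
Total ΔF = 4.8178 + 0.8920 + 0.0548 + 0.0074 = 5.7720 W/m².

ΔF = 5.77 W/m²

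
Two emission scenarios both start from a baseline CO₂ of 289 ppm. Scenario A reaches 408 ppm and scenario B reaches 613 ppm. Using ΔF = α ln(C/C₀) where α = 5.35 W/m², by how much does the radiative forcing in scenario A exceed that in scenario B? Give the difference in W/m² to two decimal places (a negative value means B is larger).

ΔF_A = 5.35 ln(408/289) = 5.35 × 0.34484 = 1.8449 W/m².
ΔF_B = 5.35 ln(613/289) = 5.35 × 0.75194 = 4.0229 W/m².
Difference: 1.8449 − 4.0229 = -2.1780 W/m².
(Equivalently, ΔF_A − ΔF_B = 5.35 ln(408/613) = 5.35 × -0.40710 = -2.1780 W/m².)

ΔF_A − ΔF_B = -2.18 W/m²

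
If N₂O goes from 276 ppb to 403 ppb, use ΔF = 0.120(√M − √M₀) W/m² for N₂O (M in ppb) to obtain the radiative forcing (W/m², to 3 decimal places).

ΔF = 0.415 W/m²

N₂O: 0.120 × (√403 − √276) = 0.120 × (20.0749 − 16.6132) = 0.120 × 3.4617 = 0.4154 W/m².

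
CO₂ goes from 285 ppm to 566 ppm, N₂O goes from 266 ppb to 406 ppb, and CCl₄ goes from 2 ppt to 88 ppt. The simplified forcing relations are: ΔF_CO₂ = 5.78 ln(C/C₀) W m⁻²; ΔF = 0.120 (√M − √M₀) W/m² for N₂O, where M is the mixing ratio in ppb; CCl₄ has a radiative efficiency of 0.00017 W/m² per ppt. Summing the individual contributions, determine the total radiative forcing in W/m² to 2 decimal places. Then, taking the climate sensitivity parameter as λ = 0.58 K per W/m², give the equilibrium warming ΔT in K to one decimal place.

ΔF = 4.44 W/m²; ΔT = 2.6 K

CO₂: 5.78 × ln(566/285) = 5.78 × ln(1.98596) = 5.78 × 0.68610 = 3.9657 W/m².
N₂O: 0.120 × (√406 − √266) = 0.120 × (20.1494 − 16.3095) = 0.120 × 3.8399 = 0.4608 W/m².
CCl₄: ΔF = 0.00017 × (88 − 2) = 0.00017 × 86 = 0.0146 W/m².
Total ΔF = 3.9657 + 0.4608 + 0.0146 = 4.4411 W/m².
ΔT = λ ΔF = 0.58 × 4.44 = 2.5752 K.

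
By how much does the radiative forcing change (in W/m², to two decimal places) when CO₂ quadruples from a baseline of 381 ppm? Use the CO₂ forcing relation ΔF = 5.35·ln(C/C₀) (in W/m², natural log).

ΔF = 5.35 × ln(4) = 5.35 × 1.38629 = 7.4167 W/m².

ΔF = 7.42 W/m²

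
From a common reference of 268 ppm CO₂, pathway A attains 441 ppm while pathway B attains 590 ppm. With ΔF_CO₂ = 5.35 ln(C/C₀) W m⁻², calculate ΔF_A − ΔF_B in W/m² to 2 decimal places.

ΔF_A − ΔF_B = -1.56 W/m²

ΔF_A = 5.35 ln(441/268) = 5.35 × 0.49806 = 2.6646 W/m².
ΔF_B = 5.35 ln(590/268) = 5.35 × 0.78914 = 4.2219 W/m².
Difference: 2.6646 − 4.2219 = -1.5573 W/m².
(Equivalently, ΔF_A − ΔF_B = 5.35 ln(441/590) = 5.35 × -0.29108 = -1.5573 W/m².)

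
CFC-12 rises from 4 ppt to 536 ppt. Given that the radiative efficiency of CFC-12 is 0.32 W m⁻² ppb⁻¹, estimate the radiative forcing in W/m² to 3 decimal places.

CFC-12: Δ = 536 − 4 = 532 ppt = 0.532 ppb; ΔF = 0.32 × 0.532 = 0.1702 W/m².

ΔF = 0.170 W/m²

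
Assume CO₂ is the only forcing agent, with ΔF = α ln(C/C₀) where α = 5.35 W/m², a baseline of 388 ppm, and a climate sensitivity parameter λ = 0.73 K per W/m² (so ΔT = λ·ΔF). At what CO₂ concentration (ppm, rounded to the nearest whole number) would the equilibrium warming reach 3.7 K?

Required forcing: ΔF = ΔT/λ = 3.7/0.73 = 5.0685 W/m².
Then ln(C/388) = ΔF/5.35 = 5.0685/5.35 = 0.94738.
So C = 388 × e^0.94738 = 388 × 2.57894 = 1000.63 ppm.

C ≈ 1001 ppm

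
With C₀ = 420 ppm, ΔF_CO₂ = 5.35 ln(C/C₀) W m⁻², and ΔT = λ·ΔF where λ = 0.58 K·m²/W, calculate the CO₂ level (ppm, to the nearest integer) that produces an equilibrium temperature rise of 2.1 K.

C ≈ 826 ppm

Required forcing: ΔF = ΔT/λ = 2.1/0.58 = 3.6207 W/m².
Then ln(C/420) = ΔF/5.35 = 3.6207/5.35 = 0.67677.
So C = 420 × e^0.67677 = 420 × 1.96751 = 826.35 ppm.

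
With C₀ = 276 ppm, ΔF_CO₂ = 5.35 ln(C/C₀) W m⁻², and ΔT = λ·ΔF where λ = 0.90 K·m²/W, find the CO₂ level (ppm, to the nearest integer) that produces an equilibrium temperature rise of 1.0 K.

Required forcing: ΔF = ΔT/λ = 1.0/0.90 = 1.1111 W/m².
Then ln(C/276) = ΔF/5.35 = 1.1111/5.35 = 0.20768.
So C = 276 × e^0.20768 = 276 × 1.23082 = 339.71 ppm.

C ≈ 340 ppm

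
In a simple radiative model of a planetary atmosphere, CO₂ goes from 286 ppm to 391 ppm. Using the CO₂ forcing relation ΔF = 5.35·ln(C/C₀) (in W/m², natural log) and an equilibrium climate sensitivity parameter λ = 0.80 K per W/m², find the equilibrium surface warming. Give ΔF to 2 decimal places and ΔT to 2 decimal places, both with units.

ΔF = 1.67 W/m²; ΔT = 1.34 K

CO₂: 5.35 × ln(391/286) = 5.35 × ln(1.36713) = 5.35 × 0.31271 = 1.6730 W/m².
ΔT = λ ΔF = 0.80 × 1.67 = 1.3360 K.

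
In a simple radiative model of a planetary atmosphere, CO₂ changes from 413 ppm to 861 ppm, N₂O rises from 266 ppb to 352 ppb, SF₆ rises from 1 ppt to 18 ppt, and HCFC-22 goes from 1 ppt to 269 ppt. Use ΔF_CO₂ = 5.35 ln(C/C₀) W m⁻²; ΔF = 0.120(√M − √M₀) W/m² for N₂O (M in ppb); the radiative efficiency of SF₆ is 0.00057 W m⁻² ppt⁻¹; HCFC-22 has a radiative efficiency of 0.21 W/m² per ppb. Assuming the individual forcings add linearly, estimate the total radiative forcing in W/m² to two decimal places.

CO₂: 5.35 × ln(861/413) = 5.35 × ln(2.08475) = 5.35 × 0.73465 = 3.9304 W/m².
N₂O: 0.120 × (√352 − √266) = 0.120 × (18.7617 − 16.3095) = 0.120 × 2.4522 = 0.2943 W/m².
SF₆: ΔF = 0.00057 × (18 − 1) = 0.00057 × 17 = 0.0097 W/m².
HCFC-22: Δ = 269 − 1 = 268 ppt = 0.268 ppb; ΔF = 0.21 × 0.268 = 0.0563 W/m².
Total ΔF = 3.9304 + 0.2943 + 0.0097 + 0.0563 = 4.2907 W/m².

ΔF = 4.29 W/m²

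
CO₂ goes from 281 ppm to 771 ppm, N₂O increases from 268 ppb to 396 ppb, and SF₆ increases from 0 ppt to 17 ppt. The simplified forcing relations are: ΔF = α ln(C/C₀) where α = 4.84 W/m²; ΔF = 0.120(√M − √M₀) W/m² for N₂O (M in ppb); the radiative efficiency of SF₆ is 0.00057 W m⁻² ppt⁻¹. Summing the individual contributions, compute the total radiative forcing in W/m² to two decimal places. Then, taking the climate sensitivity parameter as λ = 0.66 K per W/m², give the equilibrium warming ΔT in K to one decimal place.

ΔF = 5.32 W/m²; ΔT = 3.5 K

CO₂: 4.84 × ln(771/281) = 4.84 × ln(2.74377) = 4.84 × 1.00933 = 4.8852 W/m².
N₂O: 0.120 × (√396 − √268) = 0.120 × (19.8997 − 16.3707) = 0.120 × 3.5290 = 0.4235 W/m².
SF₆: ΔF = 0.00057 × (17 − 0) = 0.00057 × 17 = 0.0097 W/m².
Total ΔF = 4.8852 + 0.4235 + 0.0097 = 5.3184 W/m².
ΔT = λ ΔF = 0.66 × 5.32 = 3.5112 K.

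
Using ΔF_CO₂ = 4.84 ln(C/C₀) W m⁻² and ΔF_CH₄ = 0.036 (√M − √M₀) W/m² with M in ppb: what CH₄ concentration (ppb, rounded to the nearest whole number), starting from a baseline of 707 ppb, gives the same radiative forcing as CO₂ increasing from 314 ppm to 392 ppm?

CO₂ forcing: 4.84 × ln(392/314) = 4.84 × 0.221869 = 1.07385 W/m².
Set 0.036(√M − √707) = 1.07385: √M = 1.07385/0.036 + √707 = 29.8292 + 26.5895 = 56.4187.
M = (56.4187)² = 3183.07 ppb.

M ≈ 3183 ppb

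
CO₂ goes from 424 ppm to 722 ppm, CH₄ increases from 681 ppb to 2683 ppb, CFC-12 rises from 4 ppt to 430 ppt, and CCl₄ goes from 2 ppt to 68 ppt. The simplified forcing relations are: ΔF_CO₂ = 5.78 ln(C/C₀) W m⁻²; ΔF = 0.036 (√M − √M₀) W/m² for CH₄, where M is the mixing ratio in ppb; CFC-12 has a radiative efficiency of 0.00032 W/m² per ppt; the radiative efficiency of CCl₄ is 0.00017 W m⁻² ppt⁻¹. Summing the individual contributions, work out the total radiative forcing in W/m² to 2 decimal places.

ΔF = 4.15 W/m²

CO₂: 5.78 × ln(722/424) = 5.78 × ln(1.70283) = 5.78 × 0.53229 = 3.0766 W/m².
CH₄: 0.036 × (√2683 − √681) = 0.036 × (51.7977 − 26.0960) = 0.036 × 25.7017 = 0.9253 W/m².
CFC-12: ΔF = 0.00032 × (430 − 4) = 0.00032 × 426 = 0.1363 W/m².
CCl₄: ΔF = 0.00017 × (68 − 2) = 0.00017 × 66 = 0.0112 W/m².
Total ΔF = 3.0766 + 0.9253 + 0.1363 + 0.0112 = 4.1494 W/m².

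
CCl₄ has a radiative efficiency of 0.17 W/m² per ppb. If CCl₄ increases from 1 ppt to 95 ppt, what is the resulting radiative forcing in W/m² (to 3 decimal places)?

ΔF = 0.016 W/m²

CCl₄: Δ = 95 − 1 = 94 ppt = 0.094 ppb; ΔF = 0.17 × 0.094 = 0.0160 W/m².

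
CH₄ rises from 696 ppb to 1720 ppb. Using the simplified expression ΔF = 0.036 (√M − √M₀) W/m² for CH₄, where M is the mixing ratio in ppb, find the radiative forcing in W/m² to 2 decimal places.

CH₄: 0.036 × (√1720 − √696) = 0.036 × (41.4729 − 26.3818) = 0.036 × 15.0911 = 0.5433 W/m².

ΔF = 0.54 W/m²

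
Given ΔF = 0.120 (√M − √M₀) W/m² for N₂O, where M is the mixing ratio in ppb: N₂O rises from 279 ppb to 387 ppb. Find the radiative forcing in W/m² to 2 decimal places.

N₂O: 0.120 × (√387 − √279) = 0.120 × (19.6723 − 16.7033) = 0.120 × 2.9690 = 0.3563 W/m².

ΔF = 0.36 W/m²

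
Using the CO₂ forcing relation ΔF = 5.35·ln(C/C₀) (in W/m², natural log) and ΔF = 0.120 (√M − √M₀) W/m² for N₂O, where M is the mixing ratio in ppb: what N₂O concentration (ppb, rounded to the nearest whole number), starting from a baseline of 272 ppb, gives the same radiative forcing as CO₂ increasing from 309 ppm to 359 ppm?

CO₂ forcing: 5.35 × ln(359/309) = 5.35 × 0.149981 = 0.80240 W/m².
Set 0.120(√M − √272) = 0.80240: √M = 0.80240/0.120 + √272 = 6.6867 + 16.4924 = 23.1791.
M = (23.1791)² = 537.27 ppb.

M ≈ 537 ppb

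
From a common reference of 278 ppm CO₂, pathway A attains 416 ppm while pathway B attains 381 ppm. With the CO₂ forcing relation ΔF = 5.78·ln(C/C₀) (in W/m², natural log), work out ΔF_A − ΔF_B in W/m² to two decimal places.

ΔF_A − ΔF_B = 0.51 W/m²

ΔF_A = 5.78 ln(416/278) = 5.78 × 0.40306 = 2.3297 W/m².
ΔF_B = 5.78 ln(381/278) = 5.78 × 0.31518 = 1.8217 W/m².
Difference: 2.3297 − 1.8217 = 0.5080 W/m².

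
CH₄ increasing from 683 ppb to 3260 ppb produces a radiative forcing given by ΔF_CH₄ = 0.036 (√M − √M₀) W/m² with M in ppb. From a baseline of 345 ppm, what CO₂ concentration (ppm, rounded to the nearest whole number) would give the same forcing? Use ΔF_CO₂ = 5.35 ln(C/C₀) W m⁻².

C ≈ 425 ppm

CH₄ forcing: 0.036 × (√3260 − √683) = 0.036 × (57.0964 − 26.1343) = 0.036 × 30.9621 = 1.11464 W/m².
Set 5.35 ln(C/345) = 1.11464: ln(C/345) = 1.11464/5.35 = 0.20834, so C = 345 × e^0.20834 = 345 × 1.23163 = 424.91 ppm.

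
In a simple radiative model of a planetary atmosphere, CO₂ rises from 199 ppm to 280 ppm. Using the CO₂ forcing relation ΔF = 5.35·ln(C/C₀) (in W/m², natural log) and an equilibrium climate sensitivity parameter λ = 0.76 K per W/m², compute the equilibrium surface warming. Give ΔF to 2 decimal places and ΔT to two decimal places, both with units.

CO₂: 5.35 × ln(280/199) = 5.35 × ln(1.40704) = 5.35 × 0.34149 = 1.8270 W/m².
ΔT = λ ΔF = 0.76 × 1.83 = 1.3908 K.

ΔF = 1.83 W/m²; ΔT = 1.39 K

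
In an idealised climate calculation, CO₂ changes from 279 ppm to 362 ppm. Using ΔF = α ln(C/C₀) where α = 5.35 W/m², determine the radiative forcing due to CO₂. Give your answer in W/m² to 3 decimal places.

CO₂ absorption bands are partially saturated, so forcing scales with the logarithm of the concentration ratio.
CO₂: 5.35 × ln(362/279) = 5.35 × ln(1.29749) = 5.35 × 0.26043 = 1.3933 W/m².

ΔF = 1.393 W/m²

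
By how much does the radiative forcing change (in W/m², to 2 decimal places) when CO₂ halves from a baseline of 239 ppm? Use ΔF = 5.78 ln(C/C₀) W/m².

Because the forcing depends only on the ratio C/C₀, the initial concentration does not enter.
ΔF = 5.78 × ln(0.5) = 5.78 × -0.69315 = -4.0064 W/m².

ΔF = -4.01 W/m²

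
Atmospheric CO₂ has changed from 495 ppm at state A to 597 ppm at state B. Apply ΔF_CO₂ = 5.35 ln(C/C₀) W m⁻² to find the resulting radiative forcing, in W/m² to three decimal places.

ΔF = 1.002 W/m²

CO₂: 5.35 × ln(597/495) = 5.35 × ln(1.20606) = 5.35 × 0.18736 = 1.0024 W/m².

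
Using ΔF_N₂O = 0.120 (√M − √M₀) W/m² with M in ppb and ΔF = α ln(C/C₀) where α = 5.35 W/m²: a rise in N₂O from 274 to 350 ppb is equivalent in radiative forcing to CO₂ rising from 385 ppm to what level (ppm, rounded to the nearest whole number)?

C ≈ 404 ppm

N₂O forcing: 0.120 × (√350 − √274) = 0.120 × (18.7083 − 16.5529) = 0.120 × 2.1554 = 0.25865 W/m².
Set 5.35 ln(C/385) = 0.25865: ln(C/385) = 0.25865/5.35 = 0.04835, so C = 385 × e^0.04835 = 385 × 1.04954 = 404.07 ppm.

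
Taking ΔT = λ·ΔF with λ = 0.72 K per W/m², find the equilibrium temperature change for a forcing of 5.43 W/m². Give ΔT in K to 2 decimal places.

ΔT = 3.91 K

ΔT = λ ΔF = 0.72 × 5.43 = 3.9096 K.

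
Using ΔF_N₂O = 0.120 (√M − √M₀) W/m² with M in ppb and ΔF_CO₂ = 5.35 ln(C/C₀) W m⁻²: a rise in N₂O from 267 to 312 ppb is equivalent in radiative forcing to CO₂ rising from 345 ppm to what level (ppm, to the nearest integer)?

N₂O forcing: 0.120 × (√312 − √267) = 0.120 × (17.6635 − 16.3401) = 0.120 × 1.3234 = 0.15881 W/m².
Set 5.35 ln(C/345) = 0.15881: ln(C/345) = 0.15881/5.35 = 0.02968, so C = 345 × e^0.02968 = 345 × 1.03012 = 355.39 ppm.

C ≈ 355 ppm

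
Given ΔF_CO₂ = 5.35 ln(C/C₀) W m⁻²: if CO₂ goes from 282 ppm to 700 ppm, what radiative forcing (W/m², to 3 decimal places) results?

CO₂: 5.35 × ln(700/282) = 5.35 × ln(2.48227) = 5.35 × 0.90917 = 4.8641 W/m².

ΔF = 4.864 W/m²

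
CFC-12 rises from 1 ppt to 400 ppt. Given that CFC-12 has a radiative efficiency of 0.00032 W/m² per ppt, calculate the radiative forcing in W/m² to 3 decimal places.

CFC-12: ΔF = 0.00032 × (400 − 1) = 0.00032 × 399 = 0.1277 W/m².

ΔF = 0.128 W/m²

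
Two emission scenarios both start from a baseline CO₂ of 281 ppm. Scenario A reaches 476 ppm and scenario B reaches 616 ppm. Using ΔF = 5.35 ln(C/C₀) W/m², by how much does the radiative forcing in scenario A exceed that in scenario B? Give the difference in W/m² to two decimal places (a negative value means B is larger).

ΔF_A − ΔF_B = -1.38 W/m²

ΔF_A = 5.35 ln(476/281) = 5.35 × 0.52706 = 2.8198 W/m².
ΔF_B = 5.35 ln(616/281) = 5.35 × 0.78489 = 4.1992 W/m².
Difference: 2.8198 − 4.1992 = -1.3794 W/m².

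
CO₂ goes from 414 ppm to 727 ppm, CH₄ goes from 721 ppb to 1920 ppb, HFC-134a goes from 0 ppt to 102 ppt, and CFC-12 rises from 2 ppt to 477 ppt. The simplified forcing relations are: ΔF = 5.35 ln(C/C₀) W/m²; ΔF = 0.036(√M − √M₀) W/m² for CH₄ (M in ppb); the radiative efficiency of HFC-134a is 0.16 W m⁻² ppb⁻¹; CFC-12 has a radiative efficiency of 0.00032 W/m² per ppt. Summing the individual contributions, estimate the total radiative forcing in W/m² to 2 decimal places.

CO₂: 5.35 × ln(727/414) = 5.35 × ln(1.75604) = 5.35 × 0.56306 = 3.0124 W/m².
CH₄: 0.036 × (√1920 − √721) = 0.036 × (43.8178 − 26.8514) = 0.036 × 16.9664 = 0.6108 W/m².
HFC-134a: Δ = 102 − 0 = 102 ppt = 0.102 ppb; ΔF = 0.16 × 0.102 = 0.0163 W/m².
CFC-12: ΔF = 0.00032 × (477 − 2) = 0.00032 × 475 = 0.1520 W/m².
Total ΔF = 3.0124 + 0.6108 + 0.0163 + 0.1520 = 3.7915 W/m².

ΔF = 3.79 W/m²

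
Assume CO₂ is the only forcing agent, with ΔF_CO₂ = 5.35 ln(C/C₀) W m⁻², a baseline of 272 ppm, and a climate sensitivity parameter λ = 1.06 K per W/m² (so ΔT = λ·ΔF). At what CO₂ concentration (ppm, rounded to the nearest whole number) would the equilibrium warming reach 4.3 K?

C ≈ 581 ppm

Required forcing: ΔF = ΔT/λ = 4.3/1.06 = 4.0566 W/m².
Then ln(C/272) = ΔF/5.35 = 4.0566/5.35 = 0.75824.
So C = 272 × e^0.75824 = 272 × 2.13452 = 580.59 ppm.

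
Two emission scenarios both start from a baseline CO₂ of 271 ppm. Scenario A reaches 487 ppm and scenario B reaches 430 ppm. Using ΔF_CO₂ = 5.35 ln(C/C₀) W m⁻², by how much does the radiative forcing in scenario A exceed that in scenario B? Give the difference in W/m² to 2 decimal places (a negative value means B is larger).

ΔF_A = 5.35 ln(487/271) = 5.35 × 0.58615 = 3.1359 W/m².
ΔF_B = 5.35 ln(430/271) = 5.35 × 0.46167 = 2.4699 W/m².
Difference: 3.1359 − 2.4699 = 0.6660 W/m².
(Equivalently, ΔF_A − ΔF_B = 5.35 ln(487/430) = 5.35 × 0.12448 = 0.6660 W/m².)

ΔF_A − ΔF_B = 0.67 W/m²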